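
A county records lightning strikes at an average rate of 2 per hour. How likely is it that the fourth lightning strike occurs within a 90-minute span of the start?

Over the interval, μ = 2 × 1.5 = 3 (a 90-minute span = 1.5 hours).
The fourth arrival falls in the interval iff at least 4 events occur there: P(S_4 ≤ t) = P(N ≥ 4) = 1 − P(N ≤ 3) ≈ 0.3528.

0.3528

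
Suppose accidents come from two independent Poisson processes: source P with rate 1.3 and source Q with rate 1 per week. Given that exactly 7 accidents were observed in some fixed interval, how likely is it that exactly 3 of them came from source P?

0.2258

Given the total, each event is independently from source P with probability p = λ_P/(λ_P+λ_Q) = 1.3/2.3 ≈ 0.5652.
So K ~ Binomial(7, 1.3/2.3): P(K = 3) = C(7,3) · (1.3/2.3)^3 · (1/2.3)^4 ≈ 0.2258.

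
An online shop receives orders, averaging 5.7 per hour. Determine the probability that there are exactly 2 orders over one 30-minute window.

0.2349

Over the interval, μ = 5.7 × 0.5 = 2.85 (a 30-minute window = 0.5 hours).
P(N = 2) = e^(−μ) μ^2/2! = e^(−2.85) · 2.85^2/2 ≈ 0.2349.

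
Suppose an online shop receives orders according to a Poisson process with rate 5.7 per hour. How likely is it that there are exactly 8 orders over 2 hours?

0.0792

Over the interval, μ = 5.7 × 2 = 11.4 (2 hours).
P(N = 8) = e^(−μ) μ^8/8! = e^(−11.4) · 11.4^8/40320 ≈ 0.0792.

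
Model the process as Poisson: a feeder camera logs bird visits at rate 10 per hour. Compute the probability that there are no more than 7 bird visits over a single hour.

0.2202

With mean μ = 10 per hour,
P(N ≤ 7) = Σ_{j=0}^{7} e^(−μ) μ^j/j! ≈ 0.2202.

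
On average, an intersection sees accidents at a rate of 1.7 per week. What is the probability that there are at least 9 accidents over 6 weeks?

0.6892

Over the interval, μ = 1.7 × 6 = 10.2 (6 weeks).
P(N ≥ 9) = 1 − P(N ≤ 8) = 1 − Σ_{j=0}^{8} e^(−μ) μ^j/j! ≈ 0.6892.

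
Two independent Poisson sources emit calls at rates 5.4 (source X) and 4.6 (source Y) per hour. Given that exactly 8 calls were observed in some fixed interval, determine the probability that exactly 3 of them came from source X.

0.1816

Given the total, each event is independently from source X with probability p = λ_X/(λ_X+λ_Y) = 5.4/10 = 0.5400.
So K ~ Binomial(8, 5.4/10): P(K = 3) = C(8,3) · (5.4/10)^3 · (4.6/10)^5 ≈ 0.1816.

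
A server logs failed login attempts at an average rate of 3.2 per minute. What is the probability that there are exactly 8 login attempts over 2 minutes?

0.1160

Over the interval, μ = 3.2 × 2 = 6.4 (2 minutes).
P(N = 8) = e^(−μ) μ^8/8! = e^(−6.4) · 6.4^8/40320 ≈ 0.1160.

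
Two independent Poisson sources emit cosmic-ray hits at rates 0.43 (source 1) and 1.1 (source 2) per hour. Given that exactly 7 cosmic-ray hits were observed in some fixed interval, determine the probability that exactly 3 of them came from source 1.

Given the total, each event is independently from source 1 with probability p = λ_1/(λ_1+λ_2) = 0.43/1.53 ≈ 0.2810.
So K ~ Binomial(7, 0.43/1.53): P(K = 3) = C(7,3) · (0.43/1.53)^3 · (1.1/1.53)^4 ≈ 0.2076.

0.2076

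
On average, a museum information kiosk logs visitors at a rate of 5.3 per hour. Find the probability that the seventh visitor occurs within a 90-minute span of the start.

0.6805

Over the interval, μ = 5.3 × 1.5 = 7.95 (a 90-minute span = 1.5 hours).
The seventh arrival falls in the interval iff at least 7 events occur there: P(S_7 ≤ t) = P(N ≥ 7) = 1 − P(N ≤ 6) ≈ 0.6805.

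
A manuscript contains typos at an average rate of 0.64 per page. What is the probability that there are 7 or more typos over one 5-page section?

0.0446

Over the interval, μ = 0.64 × 5 = 3.2 (a 5-page section = 5 pages).
P(N ≥ 7) = 1 − P(N ≤ 6) = 1 − Σ_{j=0}^{6} e^(−μ) μ^j/j! ≈ 0.0446.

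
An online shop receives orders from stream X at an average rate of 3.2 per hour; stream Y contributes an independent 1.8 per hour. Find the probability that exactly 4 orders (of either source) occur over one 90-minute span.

Independent Poisson processes superpose: combined rate λ = 3.2 + 1.8 = 5 per hour.
Over the interval, μ = 5 × 1.5 = 7.5 (a 90-minute span = 1.5 hours).
P(N = 4) = e^(−7.5) · 7.5^4/4! ≈ 0.0729.

0.0729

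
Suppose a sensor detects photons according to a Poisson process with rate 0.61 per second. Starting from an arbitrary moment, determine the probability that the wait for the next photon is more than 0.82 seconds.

0.6064

The wait for the next event is exponential with rate λ = 0.61 per second.
P(T > 0.82) = e^(−λt) = e^(−0.61 × 0.82) = e^(−0.5002) ≈ 0.6064.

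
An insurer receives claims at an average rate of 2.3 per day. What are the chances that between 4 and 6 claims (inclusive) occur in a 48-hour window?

Over the interval, μ = 2.3 × 2 = 4.6 (a 48-hour window = 2 days).
P(4 ≤ N ≤ 6) = Σ_{j=4}^{6} e^(−4.6) · 4.6^j/j! ≈ 0.4923.

0.4923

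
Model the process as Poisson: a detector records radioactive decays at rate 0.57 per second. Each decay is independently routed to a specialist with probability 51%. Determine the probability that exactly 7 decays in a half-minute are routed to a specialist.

Thinning: the decays that are routed to a specialist themselves form a Poisson process with rate 0.51 × 0.57 = 0.2907 per second.
Over the interval, μ = 0.2907 × 30 = 8.721 (a half-minute = 30 seconds).
P(N = 7) = e^(−8.721) · 8.721^7/7! ≈ 0.1242.

0.1242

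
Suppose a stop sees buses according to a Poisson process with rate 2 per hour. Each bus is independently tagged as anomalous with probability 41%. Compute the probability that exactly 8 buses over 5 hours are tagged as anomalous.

0.0328

Thinning: the buses that are tagged as anomalous themselves form a Poisson process with rate 0.41 × 2 = 0.82 per hour.
Over the interval, μ = 0.82 × 5 = 4.1 (5 hours).
P(N = 8) = e^(−4.1) · 4.1^8/8! ≈ 0.0328.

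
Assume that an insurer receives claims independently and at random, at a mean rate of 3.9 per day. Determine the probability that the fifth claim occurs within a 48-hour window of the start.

Over the interval, μ = 3.9 × 2 = 7.8 (a 48-hour window = 2 days).
The fifth arrival falls in the interval iff at least 5 events occur there: P(S_5 ≤ t) = P(N ≥ 5) = 1 − P(N ≤ 4) ≈ 0.8883.

0.8883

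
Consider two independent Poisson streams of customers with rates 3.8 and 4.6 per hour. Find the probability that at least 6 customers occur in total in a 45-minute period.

0.6012

Independent Poisson processes superpose: combined rate λ = 3.8 + 4.6 = 8.4 per hour.
Over the interval, μ = 8.4 × 0.75 = 6.3 (a 45-minute period = 0.75 hours).
P(N ≥ 6) = 1 − P(N ≤ 5) ≈ 0.6012.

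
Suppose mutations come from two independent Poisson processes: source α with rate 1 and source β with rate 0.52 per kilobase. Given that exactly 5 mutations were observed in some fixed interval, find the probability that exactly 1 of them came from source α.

0.0451

Given the total, each event is independently from source α with probability p = λ_α/(λ_α+λ_β) = 1/1.52 ≈ 0.6579.
So K ~ Binomial(5, 1/1.52): P(K = 1) = C(5,1) · (1/1.52)^1 · (0.52/1.52)^4 ≈ 0.0451.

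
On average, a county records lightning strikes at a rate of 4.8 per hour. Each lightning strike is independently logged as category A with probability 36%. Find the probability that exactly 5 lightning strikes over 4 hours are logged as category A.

Thinning: the lightning strikes that are logged as category A themselves form a Poisson process with rate 0.36 × 4.8 = 1.728 per hour.
Over the interval, μ = 1.728 × 4 = 6.912 (4 hours).
P(N = 5) = e^(−6.912) · 6.912^5/5! ≈ 0.1309.

0.1309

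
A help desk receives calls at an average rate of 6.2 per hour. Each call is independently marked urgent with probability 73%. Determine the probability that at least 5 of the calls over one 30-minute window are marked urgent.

Thinning: the calls that are marked urgent themselves form a Poisson process with rate 0.73 × 6.2 = 4.526 per hour.
Over the interval, μ = 4.526 × 0.5 = 2.263 (a 30-minute window = 0.5 hours).
P(N ≥ 5) = 1 − P(N ≤ 4) ≈ 0.0795.

0.0795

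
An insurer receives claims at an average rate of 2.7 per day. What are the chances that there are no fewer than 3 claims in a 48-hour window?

0.9052

Over the interval, μ = 2.7 × 2 = 5.4 (a 48-hour window = 2 days).
P(N ≥ 3) = 1 − P(N ≤ 2) = 1 − Σ_{j=0}^{2} e^(−μ) μ^j/j! ≈ 0.9052.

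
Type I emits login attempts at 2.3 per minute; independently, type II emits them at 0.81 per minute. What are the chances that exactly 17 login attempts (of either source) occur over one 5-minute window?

Independent Poisson processes superpose: combined rate λ = 2.3 + 0.81 = 3.11 per minute.
Over the interval, μ = 3.11 × 5 = 15.55 (a 5-minute window = 5 minutes).
P(N = 17) = e^(−15.55) · 15.55^17/17! ≈ 0.0902.

0.0902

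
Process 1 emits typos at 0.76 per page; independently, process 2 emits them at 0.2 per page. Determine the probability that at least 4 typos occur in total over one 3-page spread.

0.3259

Independent Poisson processes superpose: combined rate λ = 0.76 + 0.2 = 0.96 per page.
Over the interval, μ = 0.96 × 3 = 2.88 (a 3-page spread = 3 pages).
P(N ≥ 4) = 1 − P(N ≤ 3) ≈ 0.3259.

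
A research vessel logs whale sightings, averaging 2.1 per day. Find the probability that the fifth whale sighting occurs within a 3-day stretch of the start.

0.7531

Over the interval, μ = 2.1 × 3 = 6.3 (a 3-day stretch = 3 days).
The fifth arrival falls in the interval iff at least 5 events occur there: P(S_5 ≤ t) = P(N ≥ 5) = 1 − P(N ≤ 4) ≈ 0.7531.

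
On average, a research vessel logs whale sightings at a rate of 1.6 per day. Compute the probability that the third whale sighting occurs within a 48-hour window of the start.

0.6201

Over the interval, μ = 1.6 × 2 = 3.2 (a 48-hour window = 2 days).
The third arrival falls in the interval iff at least 3 events occur there: P(S_3 ≤ t) = P(N ≥ 3) = 1 − P(N ≤ 2) ≈ 0.6201.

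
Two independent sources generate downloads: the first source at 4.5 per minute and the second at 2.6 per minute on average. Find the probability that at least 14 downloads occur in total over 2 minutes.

0.5566

Independent Poisson processes superpose: combined rate λ = 4.5 + 2.6 = 7.1 per minute.
Over the interval, μ = 7.1 × 2 = 14.2 (2 minutes).
P(N ≥ 14) = 1 − P(N ≤ 13) ≈ 0.5566.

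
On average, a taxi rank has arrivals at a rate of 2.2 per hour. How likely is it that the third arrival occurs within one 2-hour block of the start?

Over the interval, μ = 2.2 × 2 = 4.4 (a 2-hour block = 2 hours).
The third arrival falls in the interval iff at least 3 events occur there: P(S_3 ≤ t) = P(N ≥ 3) = 1 − P(N ≤ 2) ≈ 0.8149.

0.8149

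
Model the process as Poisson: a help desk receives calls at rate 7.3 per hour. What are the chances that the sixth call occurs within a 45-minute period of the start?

0.4668

Over the interval, μ = 7.3 × 0.75 = 5.475 (a 45-minute period = 0.75 hours).
The sixth arrival falls in the interval iff at least 6 events occur there: P(S_6 ≤ t) = P(N ≥ 6) = 1 − P(N ≤ 5) ≈ 0.4668.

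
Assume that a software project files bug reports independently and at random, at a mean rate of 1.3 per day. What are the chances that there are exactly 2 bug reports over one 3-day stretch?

Over the interval, μ = 1.3 × 3 = 3.9 (a 3-day stretch = 3 days).
P(N = 2) = e^(−μ) μ^2/2! = e^(−3.9) · 3.9^2/2 ≈ 0.1539.

0.1539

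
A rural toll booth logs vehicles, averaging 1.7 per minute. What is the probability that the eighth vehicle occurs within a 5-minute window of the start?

0.6144

Over the interval, μ = 1.7 × 5 = 8.5 (a 5-minute window = 5 minutes).
The eighth arrival falls in the interval iff at least 8 events occur there: P(S_8 ≤ t) = P(N ≥ 8) = 1 − P(N ≤ 7) ≈ 0.6144.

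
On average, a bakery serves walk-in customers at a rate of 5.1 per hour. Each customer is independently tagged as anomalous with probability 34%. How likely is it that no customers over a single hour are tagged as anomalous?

0.1766

Thinning: the customers that are tagged as anomalous themselves form a Poisson process with rate 0.34 × 5.1 = 1.734 per hour.
So μ = 1.734.
P(N = 0) = e^(−1.734) · 1.734^0/0! ≈ 0.1766.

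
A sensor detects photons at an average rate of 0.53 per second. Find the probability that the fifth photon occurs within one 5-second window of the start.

0.1297

Over the interval, μ = 0.53 × 5 = 2.65 (a 5-second window = 5 seconds).
The fifth arrival falls in the interval iff at least 5 events occur there: P(S_5 ≤ t) = P(N ≥ 5) = 1 − P(N ≤ 4) ≈ 0.1297.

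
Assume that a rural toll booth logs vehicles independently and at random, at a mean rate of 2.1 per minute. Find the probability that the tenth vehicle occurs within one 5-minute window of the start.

0.6029

Over the interval, μ = 2.1 × 5 = 10.5 (a 5-minute window = 5 minutes).
The tenth arrival falls in the interval iff at least 10 events occur there: P(S_10 ≤ t) = P(N ≥ 10) = 1 − P(N ≤ 9) ≈ 0.6029.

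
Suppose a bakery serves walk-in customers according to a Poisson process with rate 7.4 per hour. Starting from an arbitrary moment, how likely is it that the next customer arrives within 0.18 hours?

0.7361

Inter-arrival times are exponential with rate λ = 7.4 per hour.
P(T ≤ 0.18) = 1 − e^(−λt) = 1 − e^(−7.4 × 0.18) = 1 − e^(−1.332) ≈ 0.7361.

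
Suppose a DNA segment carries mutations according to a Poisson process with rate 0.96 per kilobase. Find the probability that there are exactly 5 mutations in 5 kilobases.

Over the interval, μ = 0.96 × 5 = 4.8 (5 kilobases).
P(N = 5) = e^(−μ) μ^5/5! = e^(−4.8) · 4.8^5/120 ≈ 0.1747.

0.1747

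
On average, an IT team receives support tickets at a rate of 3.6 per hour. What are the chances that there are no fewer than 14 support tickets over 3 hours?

0.2005

Over the interval, μ = 3.6 × 3 = 10.8 (3 hours).
P(N ≥ 14) = 1 − P(N ≤ 13) = 1 − Σ_{j=0}^{13} e^(−μ) μ^j/j! ≈ 0.2005.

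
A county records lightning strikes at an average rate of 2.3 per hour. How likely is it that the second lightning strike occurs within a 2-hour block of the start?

0.9437

Over the interval, μ = 2.3 × 2 = 4.6 (a 2-hour block = 2 hours).
The second arrival falls in the interval iff at least 2 events occur there: P(S_2 ≤ t) = P(N ≥ 2) = 1 − P(N ≤ 1) ≈ 0.9437.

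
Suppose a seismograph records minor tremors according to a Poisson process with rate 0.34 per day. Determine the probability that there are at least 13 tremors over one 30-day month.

Over the interval, μ = 0.34 × 30 = 10.2 (a 30-day month = 30 days).
P(N ≥ 13) = 1 − P(N ≤ 12) = 1 − Σ_{j=0}^{12} e^(−μ) μ^j/j! ≈ 0.2278.

0.2278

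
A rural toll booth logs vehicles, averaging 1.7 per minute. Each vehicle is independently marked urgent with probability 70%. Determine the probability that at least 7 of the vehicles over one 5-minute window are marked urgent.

0.3857

Thinning: the vehicles that are marked urgent themselves form a Poisson process with rate 0.7 × 1.7 = 1.19 per minute.
Over the interval, μ = 1.19 × 5 = 5.95 (a 5-minute window = 5 minutes).
P(N ≥ 7) = 1 − P(N ≤ 6) ≈ 0.3857.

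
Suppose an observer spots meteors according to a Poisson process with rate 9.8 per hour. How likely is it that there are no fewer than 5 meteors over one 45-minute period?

0.8566

Over the interval, μ = 9.8 × 0.75 = 7.35 (a 45-minute period = 0.75 hours).
P(N ≥ 5) = 1 − P(N ≤ 4) = 1 − Σ_{j=0}^{4} e^(−μ) μ^j/j! ≈ 0.8566.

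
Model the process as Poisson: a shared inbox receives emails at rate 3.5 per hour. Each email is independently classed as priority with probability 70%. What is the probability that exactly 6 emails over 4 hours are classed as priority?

Thinning: the emails that are classed as priority themselves form a Poisson process with rate 0.7 × 3.5 = 2.45 per hour.
Over the interval, μ = 2.45 × 4 = 9.8 (4 hours).
P(N = 6) = e^(−9.8) · 9.8^6/6! ≈ 0.0682.

0.0682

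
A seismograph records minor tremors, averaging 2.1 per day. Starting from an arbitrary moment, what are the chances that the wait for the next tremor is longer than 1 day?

0.1225

The wait for the next event is exponential with rate λ = 2.1 per day.
P(T > 1) = e^(−λt) = e^(−2.1 × 1) = e^(−2.1) ≈ 0.1225.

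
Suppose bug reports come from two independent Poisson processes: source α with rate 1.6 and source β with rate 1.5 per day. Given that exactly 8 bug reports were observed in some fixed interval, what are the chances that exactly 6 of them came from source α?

0.1239

Given the total, each event is independently from source α with probability p = λ_α/(λ_α+λ_β) = 1.6/3.1 ≈ 0.5161.
So K ~ Binomial(8, 1.6/3.1): P(K = 6) = C(8,6) · (1.6/3.1)^6 · (1.5/3.1)^2 ≈ 0.1239.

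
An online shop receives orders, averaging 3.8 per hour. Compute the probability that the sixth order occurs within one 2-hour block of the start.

0.7693

Over the interval, μ = 3.8 × 2 = 7.6 (a 2-hour block = 2 hours).
The sixth arrival falls in the interval iff at least 6 events occur there: P(S_6 ≤ t) = P(N ≥ 6) = 1 − P(N ≤ 5) ≈ 0.7693.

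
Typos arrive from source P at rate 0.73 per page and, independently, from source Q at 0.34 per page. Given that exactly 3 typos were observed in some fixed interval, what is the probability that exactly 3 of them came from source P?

0.3176

Given the total, each event is independently from source P with probability p = λ_P/(λ_P+λ_Q) = 0.73/1.07 ≈ 0.6822.
So K ~ Binomial(3, 0.73/1.07): P(K = 3) = C(3,3) · (0.73/1.07)^3 · (0.34/1.07)^0 ≈ 0.3176.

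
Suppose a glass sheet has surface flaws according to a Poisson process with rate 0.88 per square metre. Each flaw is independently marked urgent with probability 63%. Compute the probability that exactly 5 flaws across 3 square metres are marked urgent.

0.0201

Thinning: the flaws that are marked urgent themselves form a Poisson process with rate 0.63 × 0.88 = 0.5544 per square metre.
Over the interval, μ = 0.5544 × 3 = 1.6632 (3 square metres).
P(N = 5) = e^(−1.6632) · 1.6632^5/5! ≈ 0.0201.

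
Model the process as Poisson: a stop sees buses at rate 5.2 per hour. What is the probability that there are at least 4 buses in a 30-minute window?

0.2640

Over the interval, μ = 5.2 × 0.5 = 2.6 (a 30-minute window = 0.5 hours).
P(N ≥ 4) = 1 − P(N ≤ 3) = 1 − Σ_{j=0}^{3} e^(−μ) μ^j/j! ≈ 0.2640.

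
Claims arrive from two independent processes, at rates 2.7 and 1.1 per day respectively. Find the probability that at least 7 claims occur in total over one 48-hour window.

Independent Poisson processes superpose: combined rate λ = 2.7 + 1.1 = 3.8 per day.
Over the interval, μ = 3.8 × 2 = 7.6 (a 48-hour window = 2 days).
P(N ≥ 7) = 1 − P(N ≤ 6) ≈ 0.6354.

0.6354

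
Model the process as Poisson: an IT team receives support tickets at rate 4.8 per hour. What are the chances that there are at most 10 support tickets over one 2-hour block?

0.6329

Over the interval, μ = 4.8 × 2 = 9.6 (a 2-hour block = 2 hours).
P(N ≤ 10) = Σ_{j=0}^{10} e^(−μ) μ^j/j! ≈ 0.6329.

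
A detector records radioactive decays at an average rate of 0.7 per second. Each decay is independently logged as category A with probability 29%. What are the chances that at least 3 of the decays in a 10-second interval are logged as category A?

0.3314

Thinning: the decays that are logged as category A themselves form a Poisson process with rate 0.29 × 0.7 = 0.203 per second.
Over the interval, μ = 0.203 × 10 = 2.03 (a 10-second interval = 10 seconds).
P(N ≥ 3) = 1 − P(N ≤ 2) ≈ 0.3314.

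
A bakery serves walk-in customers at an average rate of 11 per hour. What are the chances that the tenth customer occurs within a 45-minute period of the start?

0.3148

Over the interval, μ = 11 × 0.75 = 8.25 (a 45-minute period = 0.75 hours).
The tenth arrival falls in the interval iff at least 10 events occur there: P(S_10 ≤ t) = P(N ≥ 10) = 1 − P(N ≤ 9) ≈ 0.3148.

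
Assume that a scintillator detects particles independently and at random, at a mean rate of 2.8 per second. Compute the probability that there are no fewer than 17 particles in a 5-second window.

0.2441

Over the interval, μ = 2.8 × 5 = 14 (a 5-second window = 5 seconds).
P(N ≥ 17) = 1 − P(N ≤ 16) = 1 − Σ_{j=0}^{16} e^(−μ) μ^j/j! ≈ 0.2441.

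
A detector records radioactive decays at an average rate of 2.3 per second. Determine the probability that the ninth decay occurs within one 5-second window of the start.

Over the interval, μ = 2.3 × 5 = 11.5 (a 5-second window = 5 seconds).
The ninth arrival falls in the interval iff at least 9 events occur there: P(S_9 ≤ t) = P(N ≥ 9) = 1 − P(N ≤ 8) ≈ 0.8094.

0.8094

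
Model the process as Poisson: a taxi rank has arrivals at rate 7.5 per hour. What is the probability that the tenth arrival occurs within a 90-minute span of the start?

Over the interval, μ = 7.5 × 1.5 = 11.25 (a 90-minute span = 1.5 hours).
The tenth arrival falls in the interval iff at least 10 events occur there: P(S_10 ≤ t) = P(N ≥ 10) = 1 − P(N ≤ 9) ≈ 0.6860.

0.6860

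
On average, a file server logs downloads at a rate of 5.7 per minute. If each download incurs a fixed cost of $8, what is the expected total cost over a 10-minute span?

E[N] = 5.7 × 10 = 57 (a 10-minute span = 10 minutes); E[cost] = 57 × $8 = $456.

$456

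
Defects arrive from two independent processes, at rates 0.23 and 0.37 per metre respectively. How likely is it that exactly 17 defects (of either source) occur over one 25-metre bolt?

0.0847

Independent Poisson processes superpose: combined rate λ = 0.23 + 0.37 = 0.6 per metre.
Over the interval, μ = 0.6 × 25 = 15 (a 25-metre bolt = 25 metres).
P(N = 17) = e^(−15) · 15^17/17! ≈ 0.0847.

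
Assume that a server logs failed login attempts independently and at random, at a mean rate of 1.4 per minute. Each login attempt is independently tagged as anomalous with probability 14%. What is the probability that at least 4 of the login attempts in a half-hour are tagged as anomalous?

0.8378

Thinning: the login attempts that are tagged as anomalous themselves form a Poisson process with rate 0.14 × 1.4 = 0.196 per minute.
Over the interval, μ = 0.196 × 30 = 5.88 (a half-hour = 30 minutes).
P(N ≥ 4) = 1 − P(N ≤ 3) ≈ 0.8378.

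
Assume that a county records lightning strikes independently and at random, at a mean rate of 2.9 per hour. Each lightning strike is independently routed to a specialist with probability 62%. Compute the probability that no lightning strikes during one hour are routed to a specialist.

0.1656

Thinning: the lightning strikes that are routed to a specialist themselves form a Poisson process with rate 0.62 × 2.9 = 1.798 per hour.
So μ = 1.798.
P(N = 0) = e^(−1.798) · 1.798^0/0! ≈ 0.1656.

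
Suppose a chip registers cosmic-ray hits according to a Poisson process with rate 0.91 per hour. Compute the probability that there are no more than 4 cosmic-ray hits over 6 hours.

Over the interval, μ = 0.91 × 6 = 5.46 (6 hours).
P(N ≤ 4) = Σ_{j=0}^{4} e^(−μ) μ^j/j! ≈ 0.3638.

0.3638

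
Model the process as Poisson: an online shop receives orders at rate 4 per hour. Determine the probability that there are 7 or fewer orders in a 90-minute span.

Over the interval, μ = 4 × 1.5 = 6 (a 90-minute span = 1.5 hours).
P(N ≤ 7) = Σ_{j=0}^{7} e^(−μ) μ^j/j! ≈ 0.7440.

0.7440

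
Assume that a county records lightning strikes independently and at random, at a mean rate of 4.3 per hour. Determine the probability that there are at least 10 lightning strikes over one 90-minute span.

Over the interval, μ = 4.3 × 1.5 = 6.45 (a 90-minute span = 1.5 hours).
P(N ≥ 10) = 1 − P(N ≤ 9) = 1 − Σ_{j=0}^{9} e^(−μ) μ^j/j! ≈ 0.1184.

0.1184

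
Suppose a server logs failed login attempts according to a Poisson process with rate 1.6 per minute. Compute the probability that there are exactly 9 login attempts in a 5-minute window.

0.1241

Over the interval, μ = 1.6 × 5 = 8 (a 5-minute window = 5 minutes).
P(N = 9) = e^(−μ) μ^9/9! = e^(−8) · 8^9/362880 ≈ 0.1241.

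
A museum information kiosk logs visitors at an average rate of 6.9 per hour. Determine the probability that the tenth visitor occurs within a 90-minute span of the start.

Over the interval, μ = 6.9 × 1.5 = 10.35 (a 90-minute span = 1.5 hours).
The tenth arrival falls in the interval iff at least 10 events occur there: P(S_10 ≤ t) = P(N ≥ 10) = 1 − P(N ≤ 9) ≈ 0.5850.

0.5850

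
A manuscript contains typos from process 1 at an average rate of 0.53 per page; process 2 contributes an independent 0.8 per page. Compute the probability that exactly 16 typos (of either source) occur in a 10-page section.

0.0767

Independent Poisson processes superpose: combined rate λ = 0.53 + 0.8 = 1.33 per page.
Over the interval, μ = 1.33 × 10 = 13.3 (a 10-page section = 10 pages).
P(N = 16) = e^(−13.3) · 13.3^16/16! ≈ 0.0767.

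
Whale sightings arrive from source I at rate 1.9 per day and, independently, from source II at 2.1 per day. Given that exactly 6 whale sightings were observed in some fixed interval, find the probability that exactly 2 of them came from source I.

Given the total, each event is independently from source I with probability p = λ_I/(λ_I+λ_II) = 1.9/4 = 0.4750.
So K ~ Binomial(6, 1.9/4): P(K = 2) = C(6,2) · (1.9/4)^2 · (2.1/4)^4 ≈ 0.2571.

0.2571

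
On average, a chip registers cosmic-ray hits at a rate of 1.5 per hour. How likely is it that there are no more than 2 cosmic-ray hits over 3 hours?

Over the interval, μ = 1.5 × 3 = 4.5 (3 hours).
P(N ≤ 2) = Σ_{j=0}^{2} e^(−μ) μ^j/j! ≈ 0.1736.

0.1736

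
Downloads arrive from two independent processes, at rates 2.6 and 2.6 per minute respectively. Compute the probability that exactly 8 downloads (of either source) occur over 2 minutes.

0.1033

Independent Poisson processes superpose: combined rate λ = 2.6 + 2.6 = 5.2 per minute.
Over the interval, μ = 5.2 × 2 = 10.4 (2 minutes).
P(N = 8) = e^(−10.4) · 10.4^8/8! ≈ 0.1033.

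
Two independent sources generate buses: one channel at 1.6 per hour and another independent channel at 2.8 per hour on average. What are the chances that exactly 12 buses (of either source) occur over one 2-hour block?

0.0679

Independent Poisson processes superpose: combined rate λ = 1.6 + 2.8 = 4.4 per hour.
Over the interval, μ = 4.4 × 2 = 8.8 (a 2-hour block = 2 hours).
P(N = 12) = e^(−8.8) · 8.8^12/12! ≈ 0.0679.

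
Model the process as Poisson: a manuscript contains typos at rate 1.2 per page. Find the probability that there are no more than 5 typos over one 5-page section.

Over the interval, μ = 1.2 × 5 = 6 (a 5-page section = 5 pages).
P(N ≤ 5) = Σ_{j=0}^{5} e^(−μ) μ^j/j! ≈ 0.4457.

0.4457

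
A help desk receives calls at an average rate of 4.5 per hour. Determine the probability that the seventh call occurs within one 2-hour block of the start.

0.7932

Over the interval, μ = 4.5 × 2 = 9 (a 2-hour block = 2 hours).
The seventh arrival falls in the interval iff at least 7 events occur there: P(S_7 ≤ t) = P(N ≥ 7) = 1 − P(N ≤ 6) ≈ 0.7932.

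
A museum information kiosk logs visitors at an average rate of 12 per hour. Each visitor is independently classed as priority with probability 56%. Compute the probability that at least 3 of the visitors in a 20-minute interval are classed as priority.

Thinning: the visitors that are classed as priority themselves form a Poisson process with rate 0.56 × 12 = 6.72 per hour.
Over the interval, μ = 6.72 × 1/3 = 2.24 (a 20-minute interval = 1/3 hours).
P(N ≥ 3) = 1 − P(N ≤ 2) ≈ 0.3880.

0.3880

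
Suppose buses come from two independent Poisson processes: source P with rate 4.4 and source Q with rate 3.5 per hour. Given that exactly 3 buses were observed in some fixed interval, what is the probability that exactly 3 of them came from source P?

0.1728

Given the total, each event is independently from source P with probability p = λ_P/(λ_P+λ_Q) = 4.4/7.9 ≈ 0.5570.
So K ~ Binomial(3, 4.4/7.9): P(K = 3) = C(3,3) · (4.4/7.9)^3 · (3.5/7.9)^0 ≈ 0.1728.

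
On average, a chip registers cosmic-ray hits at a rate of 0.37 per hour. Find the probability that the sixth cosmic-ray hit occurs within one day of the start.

Over the interval, μ = 0.37 × 24 = 8.88 (a day = 24 hours).
The sixth arrival falls in the interval iff at least 6 events occur there: P(S_6 ≤ t) = P(N ≥ 6) = 1 − P(N ≤ 5) ≈ 0.8768.

0.8768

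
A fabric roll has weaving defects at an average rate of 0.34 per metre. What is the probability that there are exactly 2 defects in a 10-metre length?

0.1929

Over the interval, μ = 0.34 × 10 = 3.4 (a 10-metre length = 10 metres).
P(N = 2) = e^(−μ) μ^2/2! = e^(−3.4) · 3.4^2/2 ≈ 0.1929.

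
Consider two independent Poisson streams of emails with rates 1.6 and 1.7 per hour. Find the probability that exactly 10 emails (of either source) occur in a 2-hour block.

Independent Poisson processes superpose: combined rate λ = 1.6 + 1.7 = 3.3 per hour.
Over the interval, μ = 3.3 × 2 = 6.6 (a 2-hour block = 2 hours).
P(N = 10) = e^(−6.6) · 6.6^10/10! ≈ 0.0588.

0.0588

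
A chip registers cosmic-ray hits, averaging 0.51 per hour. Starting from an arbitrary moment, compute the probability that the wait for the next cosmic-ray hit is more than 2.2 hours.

0.3256

The wait for the next event is exponential with rate λ = 0.51 per hour.
P(T > 2.2) = e^(−λt) = e^(−0.51 × 2.2) = e^(−1.122) ≈ 0.3256.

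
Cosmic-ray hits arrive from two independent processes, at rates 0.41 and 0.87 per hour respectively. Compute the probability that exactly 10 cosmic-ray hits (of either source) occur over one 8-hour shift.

Independent Poisson processes superpose: combined rate λ = 0.41 + 0.87 = 1.28 per hour.
Over the interval, μ = 1.28 × 8 = 10.24 (an 8-hour shift = 8 hours).
P(N = 10) = e^(−10.24) · 10.24^10/10! ≈ 0.1248.

0.1248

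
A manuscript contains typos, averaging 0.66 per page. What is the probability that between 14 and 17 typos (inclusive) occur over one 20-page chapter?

0.3281

Over the interval, μ = 0.66 × 20 = 13.2 (a 20-page chapter = 20 pages).
P(14 ≤ N ≤ 17) = Σ_{j=14}^{17} e^(−13.2) · 13.2^j/j! ≈ 0.3281.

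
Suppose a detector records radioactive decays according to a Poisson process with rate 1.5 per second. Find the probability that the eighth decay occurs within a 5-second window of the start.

Over the interval, μ = 1.5 × 5 = 7.5 (a 5-second window = 5 seconds).
The eighth arrival falls in the interval iff at least 8 events occur there: P(S_8 ≤ t) = P(N ≥ 8) = 1 − P(N ≤ 7) ≈ 0.4754.

0.4754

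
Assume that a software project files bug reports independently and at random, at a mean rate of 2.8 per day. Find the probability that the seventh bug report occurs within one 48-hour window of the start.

0.3297

Over the interval, μ = 2.8 × 2 = 5.6 (a 48-hour window = 2 days).
The seventh arrival falls in the interval iff at least 7 events occur there: P(S_7 ≤ t) = P(N ≥ 7) = 1 − P(N ≤ 6) ≈ 0.3297.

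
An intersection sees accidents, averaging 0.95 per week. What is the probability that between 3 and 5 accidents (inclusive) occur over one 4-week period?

0.5467

Over the interval, μ = 0.95 × 4 = 3.8 (a 4-week period = 4 weeks).
P(3 ≤ N ≤ 5) = Σ_{j=3}^{5} e^(−3.8) · 3.8^j/j! ≈ 0.5467.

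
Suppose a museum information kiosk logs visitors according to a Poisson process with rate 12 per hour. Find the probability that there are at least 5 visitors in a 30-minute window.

0.7149

Over the interval, μ = 12 × 0.5 = 6 (a 30-minute window = 0.5 hours).
P(N ≥ 5) = 1 − P(N ≤ 4) = 1 − Σ_{j=0}^{4} e^(−μ) μ^j/j! ≈ 0.7149.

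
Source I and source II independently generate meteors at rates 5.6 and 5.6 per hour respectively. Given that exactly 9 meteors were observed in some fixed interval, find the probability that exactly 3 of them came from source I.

0.1641

Given the total, each event is independently from source I with probability p = λ_I/(λ_I+λ_II) = 5.6/11.2 = 0.5000.
So K ~ Binomial(9, 5.6/11.2): P(K = 3) = C(9,3) · (5.6/11.2)^3 · (5.6/11.2)^6 ≈ 0.1641.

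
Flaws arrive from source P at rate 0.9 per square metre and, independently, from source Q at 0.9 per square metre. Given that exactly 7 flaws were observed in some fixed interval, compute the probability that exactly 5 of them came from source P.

Given the total, each event is independently from source P with probability p = λ_P/(λ_P+λ_Q) = 0.9/1.8 = 0.5000.
So K ~ Binomial(7, 0.9/1.8): P(K = 5) = C(7,5) · (0.9/1.8)^5 · (0.9/1.8)^2 ≈ 0.1641.

0.1641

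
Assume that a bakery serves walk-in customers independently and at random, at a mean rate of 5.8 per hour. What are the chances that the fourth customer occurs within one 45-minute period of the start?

Over the interval, μ = 5.8 × 0.75 = 4.35 (a 45-minute period = 0.75 hours).
The fourth arrival falls in the interval iff at least 4 events occur there: P(S_4 ≤ t) = P(N ≥ 4) = 1 − P(N ≤ 3) ≈ 0.6318.

0.6318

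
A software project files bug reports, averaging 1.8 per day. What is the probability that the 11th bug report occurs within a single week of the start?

0.7124

Over the interval, μ = 1.8 × 7 = 12.6 (a week = 7 days).
The 11th arrival falls in the interval iff at least 11 events occur there: P(S_11 ≤ t) = P(N ≥ 11) = 1 − P(N ≤ 10) ≈ 0.7124.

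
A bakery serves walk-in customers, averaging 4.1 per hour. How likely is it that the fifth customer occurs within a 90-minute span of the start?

0.7345

Over the interval, μ = 4.1 × 1.5 = 6.15 (a 90-minute span = 1.5 hours).
The fifth arrival falls in the interval iff at least 5 events occur there: P(S_5 ≤ t) = P(N ≥ 5) = 1 − P(N ≤ 4) ≈ 0.7345.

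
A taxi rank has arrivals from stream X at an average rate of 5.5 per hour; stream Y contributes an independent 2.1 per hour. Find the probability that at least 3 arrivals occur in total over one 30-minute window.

Independent Poisson processes superpose: combined rate λ = 5.5 + 2.1 = 7.6 per hour.
Over the interval, μ = 7.6 × 0.5 = 3.8 (a 30-minute window = 0.5 hours).
P(N ≥ 3) = 1 − P(N ≤ 2) ≈ 0.7311.

0.7311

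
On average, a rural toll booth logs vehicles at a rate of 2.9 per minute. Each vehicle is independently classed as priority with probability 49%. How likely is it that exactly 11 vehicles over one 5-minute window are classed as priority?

0.0479

Thinning: the vehicles that are classed as priority themselves form a Poisson process with rate 0.49 × 2.9 = 1.421 per minute.
Over the interval, μ = 1.421 × 5 = 7.105 (a 5-minute window = 5 minutes).
P(N = 11) = e^(−7.105) · 7.105^11/11! ≈ 0.0479.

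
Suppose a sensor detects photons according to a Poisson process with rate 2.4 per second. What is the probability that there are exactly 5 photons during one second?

0.0602

With mean μ = 2.4 per second,
P(N = 5) = e^(−μ) μ^5/5! = e^(−2.4) · 2.4^5/120 ≈ 0.0602.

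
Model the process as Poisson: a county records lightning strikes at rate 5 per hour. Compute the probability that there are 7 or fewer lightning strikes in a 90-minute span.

0.5246

Over the interval, μ = 5 × 1.5 = 7.5 (a 90-minute span = 1.5 hours).
P(N ≤ 7) = Σ_{j=0}^{7} e^(−μ) μ^j/j! ≈ 0.5246.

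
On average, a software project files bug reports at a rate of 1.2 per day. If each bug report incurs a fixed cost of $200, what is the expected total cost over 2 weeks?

E[N] = 1.2 × 14 = 16.8 (2 weeks = 14 days); E[cost] = 16.8 × $200 = $3360.

$3360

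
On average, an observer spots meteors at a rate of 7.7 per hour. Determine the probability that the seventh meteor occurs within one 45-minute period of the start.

0.3576

Over the interval, μ = 7.7 × 0.75 = 5.775 (a 45-minute period = 0.75 hours).
The seventh arrival falls in the interval iff at least 7 events occur there: P(S_7 ≤ t) = P(N ≥ 7) = 1 − P(N ≤ 6) ≈ 0.3576.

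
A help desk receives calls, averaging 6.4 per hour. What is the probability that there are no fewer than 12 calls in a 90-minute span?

0.2588

Over the interval, μ = 6.4 × 1.5 = 9.6 (a 90-minute span = 1.5 hours).
P(N ≥ 12) = 1 − P(N ≤ 11) = 1 − Σ_{j=0}^{11} e^(−μ) μ^j/j! ≈ 0.2588.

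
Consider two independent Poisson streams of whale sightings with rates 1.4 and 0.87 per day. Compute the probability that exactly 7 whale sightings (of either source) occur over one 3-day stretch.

Independent Poisson processes superpose: combined rate λ = 1.4 + 0.87 = 2.27 per day.
Over the interval, μ = 2.27 × 3 = 6.81 (a 3-day stretch = 3 days).
P(N = 7) = e^(−6.81) · 6.81^7/7! ≈ 0.1486.

0.1486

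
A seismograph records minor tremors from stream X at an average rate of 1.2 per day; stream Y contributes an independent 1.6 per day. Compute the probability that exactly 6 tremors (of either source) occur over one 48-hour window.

0.1584

Independent Poisson processes superpose: combined rate λ = 1.2 + 1.6 = 2.8 per day.
Over the interval, μ = 2.8 × 2 = 5.6 (a 48-hour window = 2 days).
P(N = 6) = e^(−5.6) · 5.6^6/6! ≈ 0.1584.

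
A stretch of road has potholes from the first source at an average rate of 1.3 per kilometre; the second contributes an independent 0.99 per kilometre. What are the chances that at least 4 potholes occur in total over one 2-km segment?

0.6710

Independent Poisson processes superpose: combined rate λ = 1.3 + 0.99 = 2.29 per kilometre.
Over the interval, μ = 2.29 × 2 = 4.58 (a 2-km segment = 2 kilometres).
P(N ≥ 4) = 1 − P(N ≤ 3) ≈ 0.6710.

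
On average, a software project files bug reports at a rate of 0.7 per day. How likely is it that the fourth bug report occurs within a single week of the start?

Over the interval, μ = 0.7 × 7 = 4.9 (a week = 7 days).
The fourth arrival falls in the interval iff at least 4 events occur there: P(S_4 ≤ t) = P(N ≥ 4) = 1 − P(N ≤ 3) ≈ 0.7207.

0.7207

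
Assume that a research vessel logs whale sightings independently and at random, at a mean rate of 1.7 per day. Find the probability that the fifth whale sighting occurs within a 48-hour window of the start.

0.2558

Over the interval, μ = 1.7 × 2 = 3.4 (a 48-hour window = 2 days).
The fifth arrival falls in the interval iff at least 5 events occur there: P(S_5 ≤ t) = P(N ≥ 5) = 1 − P(N ≤ 4) ≈ 0.2558.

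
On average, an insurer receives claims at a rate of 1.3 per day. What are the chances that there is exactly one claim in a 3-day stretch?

0.0789

Over the interval, μ = 1.3 × 3 = 3.9 (a 3-day stretch = 3 days).
P(N = 1) = e^(−μ) μ^1/1! = e^(−3.9) · 3.9^1/1 ≈ 0.0789.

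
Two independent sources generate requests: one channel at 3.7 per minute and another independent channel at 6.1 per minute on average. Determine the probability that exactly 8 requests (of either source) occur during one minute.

0.1170

Independent Poisson processes superpose: combined rate λ = 3.7 + 6.1 = 9.8 per minute.
So μ = 9.8.
P(N = 8) = e^(−9.8) · 9.8^8/8! ≈ 0.1170.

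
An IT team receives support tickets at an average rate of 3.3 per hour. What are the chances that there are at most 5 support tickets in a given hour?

With mean μ = 3.3 per hour,
P(N ≤ 5) = Σ_{j=0}^{5} e^(−μ) μ^j/j! ≈ 0.8829.

0.8829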